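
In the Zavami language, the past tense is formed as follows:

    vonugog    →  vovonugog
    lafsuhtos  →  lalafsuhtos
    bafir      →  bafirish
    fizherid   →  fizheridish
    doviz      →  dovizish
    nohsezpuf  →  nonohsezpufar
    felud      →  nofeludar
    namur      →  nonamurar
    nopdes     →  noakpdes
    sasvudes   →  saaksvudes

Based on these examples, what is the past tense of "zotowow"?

fizherid and felud both end in -d yet inflect differently (fizheridish, nofeludar), so the final letter is not what conditions the rule; the last vowel is.
"zotowow" has last vowel 'o'. The stems whose last vowel is 'o' (vonugog → vovonugog, lafsuhtos → lalafsuhtos) repeat the first consonant+vowel as a prefix.
The other patterns: stems whose last vowel is 'i' add -ish; stems whose last vowel is 'u' add no- … -ar around the stem; stems whose last vowel is 'e' insert -ak- after the first vowel.
So zotowow → zozotowow.

zozotowow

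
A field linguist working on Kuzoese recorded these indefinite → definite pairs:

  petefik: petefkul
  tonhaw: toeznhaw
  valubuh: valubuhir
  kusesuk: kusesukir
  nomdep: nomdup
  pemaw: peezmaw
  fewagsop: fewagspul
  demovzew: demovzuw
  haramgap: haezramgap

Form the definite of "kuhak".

"kuhak" has last vowel 'a'. The stems whose last vowel is 'a' (tonhaw → toeznhaw, haramgap → haezramgap, pemaw → peezmaw) insert -ez- after the first vowel.
The other patterns: stems whose last vowel is 'e' change the last vowel to 'u'; stems whose last vowel is 'u' add -ir; stems whose last vowel is 'i' or 'o' delete the last vowel and add -ul.
So kuhak → kuezhak.

kuezhak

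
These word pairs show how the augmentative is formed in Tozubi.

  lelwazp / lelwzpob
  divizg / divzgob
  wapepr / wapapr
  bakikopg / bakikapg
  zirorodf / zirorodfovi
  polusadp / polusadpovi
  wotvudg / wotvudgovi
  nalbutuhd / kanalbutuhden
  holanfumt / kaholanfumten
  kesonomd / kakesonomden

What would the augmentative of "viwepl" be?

viwapl

divizg and bakikopg both end in -g yet inflect differently (divzgob, bakikapg), so the final letter is not what conditions the rule; the second-to-last letter is.
"viwepl" has second-to-last letter 'p'. The stems whose second-to-last letter is 'p' (wapepr → wapapr, bakikopg → bakikapg) change the last vowel to 'a'.
The other patterns: stems whose second-to-last letter is 'z' delete the last vowel and add -ob; stems whose second-to-last letter is 'd' add -ovi; stems whose second-to-last letter is 'h' or 'm' add ka- … -en around the stem.
So viwepl → viwapl.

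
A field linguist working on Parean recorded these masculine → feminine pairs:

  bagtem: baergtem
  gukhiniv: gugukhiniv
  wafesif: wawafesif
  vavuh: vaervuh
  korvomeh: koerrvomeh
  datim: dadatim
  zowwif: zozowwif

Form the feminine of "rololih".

rorololih

datim and bagtem both end in -m yet inflect differently (dadatim, baergtem), so the final letter is not what conditions the rule; the last vowel is.
"rololih" has last vowel 'i'. The stems whose last vowel is 'i' (datim → dadatim, zowwif → zozowwif, gukhiniv → gugukhiniv) repeat the first consonant+vowel as a prefix.
So rololih → rorololih.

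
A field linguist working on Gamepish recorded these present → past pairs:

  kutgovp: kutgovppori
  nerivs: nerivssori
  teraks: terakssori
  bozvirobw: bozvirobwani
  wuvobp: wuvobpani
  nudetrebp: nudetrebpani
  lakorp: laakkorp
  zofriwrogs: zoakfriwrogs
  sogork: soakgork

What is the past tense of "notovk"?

notovkkori

kutgovp and wuvobp both end in -p yet inflect differently (kutgovppori, wuvobpani), so the final letter is not what conditions the rule; the second-to-last letter is.
"notovk" has second-to-last letter 'v'. The stems whose second-to-last letter is 'v' (kutgovp → kutgovppori, nerivs → nerivssori) double the final consonant and add -ori.
So notovk → notovkkori.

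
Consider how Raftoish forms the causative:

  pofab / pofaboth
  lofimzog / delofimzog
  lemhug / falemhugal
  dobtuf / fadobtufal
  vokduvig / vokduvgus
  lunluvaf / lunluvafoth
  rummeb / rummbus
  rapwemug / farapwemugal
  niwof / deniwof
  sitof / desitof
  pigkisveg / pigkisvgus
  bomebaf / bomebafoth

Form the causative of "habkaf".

lunluvaf and dobtuf both end in -f yet inflect differently (lunluvafoth, fadobtufal), so the final letter is not what conditions the rule; the last vowel is.
"habkaf" has last vowel 'a'. The stems whose last vowel is 'a' (lunluvaf → lunluvafoth, pofab → pofaboth, bomebaf → bomebafoth) add -oth.
The other patterns: stems whose last vowel is 'u' add fa- … -al around the stem; stems whose last vowel is 'o' add the prefix de-; stems whose last vowel is 'e' or 'i' delete the last vowel and add -us.
So habkaf → habkafoth.

habkafoth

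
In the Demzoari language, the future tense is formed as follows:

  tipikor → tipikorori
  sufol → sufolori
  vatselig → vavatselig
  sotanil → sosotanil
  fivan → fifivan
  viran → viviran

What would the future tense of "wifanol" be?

wifanolori

sufol and sotanil both end in -l yet inflect differently (sufolori, sosotanil), so the final letter is not what conditions the rule; the last vowel is.
"wifanol" has last vowel 'o'. The stems whose last vowel is 'o' (tipikor → tipikorori, sufol → sufolori) add -ori.
The other pattern: stems whose last vowel is 'a' or 'i' repeat the first consonant+vowel as a prefix.
So wifanol → wifanolori.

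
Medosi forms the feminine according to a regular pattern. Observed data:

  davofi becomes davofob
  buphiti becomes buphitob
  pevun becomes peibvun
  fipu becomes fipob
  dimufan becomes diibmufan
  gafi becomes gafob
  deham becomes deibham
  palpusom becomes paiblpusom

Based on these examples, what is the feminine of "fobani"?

"fobani" ends in a vowel. The stems ending in a vowel (gafi → gafob, davofi → davofob, buphiti → buphitob) drop the final letter and add -ob.
The other pattern: stems ending in a consonant insert -ib- after the first vowel.
So fobani → fobanob.

fobanob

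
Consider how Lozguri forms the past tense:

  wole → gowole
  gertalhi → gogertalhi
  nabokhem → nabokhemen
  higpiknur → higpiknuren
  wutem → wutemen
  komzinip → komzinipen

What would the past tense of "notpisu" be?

gonotpisu

wole and nabokhem both have last vowel 'e' yet inflect differently (gowole, nabokhemen), so the last vowel is not what conditions the rule; whether the stem ends in a vowel or a consonant is.
"notpisu" ends in a vowel. The stems ending in a vowel (wole → gowole, gertalhi → gogertalhi) add the prefix go-.
The other pattern: stems ending in a consonant add -en.
So notpisu → gonotpisu.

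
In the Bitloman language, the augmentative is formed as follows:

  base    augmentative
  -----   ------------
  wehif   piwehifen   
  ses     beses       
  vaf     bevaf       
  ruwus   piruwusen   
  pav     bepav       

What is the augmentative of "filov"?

vaf and wehif both end in -f yet inflect differently (bevaf, piwehifen), so the final letter is not what conditions the rule; the number of vowels is.
"filov" has 2 vowels. The stems with 2 vowels (wehif → piwehifen, ruwus → piruwusen) add pi- … -en around the stem.
The other pattern: stems with 1 vowel add the prefix be-.
So filov → pifiloven.

pifiloven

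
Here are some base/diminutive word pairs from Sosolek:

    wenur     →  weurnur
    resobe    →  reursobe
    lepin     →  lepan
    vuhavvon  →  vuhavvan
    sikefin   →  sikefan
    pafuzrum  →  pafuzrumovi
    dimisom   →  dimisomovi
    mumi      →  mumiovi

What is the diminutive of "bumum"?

"bumum" ends in -m. The stems ending in -m (pafuzrum → pafuzrumovi, dimisom → dimisomovi) add -ovi.
So bumum → bumumovi.

bumumovi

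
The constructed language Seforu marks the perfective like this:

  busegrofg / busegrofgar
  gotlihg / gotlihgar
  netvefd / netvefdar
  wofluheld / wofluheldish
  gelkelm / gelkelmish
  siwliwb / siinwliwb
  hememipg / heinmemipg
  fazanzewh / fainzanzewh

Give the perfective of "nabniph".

netvefd and wofluheld both end in -d yet inflect differently (netvefdar, wofluheldish), so the final letter is not what conditions the rule; the second-to-last letter is.
"nabniph" has second-to-last letter 'p'. The one such stem in the data (hememipg → heinmemipg) inserts -in- after the first vowel (as do siwliwb, fazanzewh), so the same rule applies.
The other patterns: stems whose second-to-last letter is 'f' or 'h' add -ar; stems whose second-to-last letter is 'l' add -ish.
So nabniph → nainbniph.

nainbniph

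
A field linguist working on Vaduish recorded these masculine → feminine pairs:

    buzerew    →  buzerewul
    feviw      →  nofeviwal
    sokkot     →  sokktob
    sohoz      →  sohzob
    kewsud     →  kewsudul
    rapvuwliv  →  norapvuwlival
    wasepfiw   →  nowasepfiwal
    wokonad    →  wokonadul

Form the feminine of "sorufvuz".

sorufvuzul

wasepfiw and buzerew both end in -w yet inflect differently (nowasepfiwal, buzerewul), so the final letter is not what conditions the rule; the last vowel is.
"sorufvuz" has last vowel 'u'. The one such stem in the data (kewsud → kewsudul) adds -ul, so the same rule applies.
So sorufvuz → sorufvuzul.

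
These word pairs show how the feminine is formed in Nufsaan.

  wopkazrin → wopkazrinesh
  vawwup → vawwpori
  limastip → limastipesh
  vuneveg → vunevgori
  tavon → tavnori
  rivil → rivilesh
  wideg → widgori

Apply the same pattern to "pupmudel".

pupmudlori

wopkazrin and tavon both end in -n yet inflect differently (wopkazrinesh, tavnori), so the final letter is not what conditions the rule; the last vowel is.
"pupmudel" has last vowel 'e'. The stems whose last vowel is 'e' (wideg → widgori, vuneveg → vunevgori) delete the last vowel and add -ori.
The other pattern: stems whose last vowel is 'i' add -esh.
So pupmudel → pupmudlori.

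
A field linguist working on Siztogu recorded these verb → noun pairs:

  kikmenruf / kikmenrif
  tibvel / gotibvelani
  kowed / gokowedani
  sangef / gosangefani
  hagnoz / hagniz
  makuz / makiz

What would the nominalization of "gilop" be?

gilip

sangef and kikmenruf both end in -f yet inflect differently (gosangefani, kikmenrif), so the final letter is not what conditions the rule; the last vowel is.
"gilop" has last vowel 'o'. The one such stem in the data (hagnoz → hagniz) changes the last vowel to 'i' (as do makuz, kikmenruf), so the same rule applies.
The other pattern: stems whose last vowel is 'e' add go- … -ani around the stem.
So gilop → gilip.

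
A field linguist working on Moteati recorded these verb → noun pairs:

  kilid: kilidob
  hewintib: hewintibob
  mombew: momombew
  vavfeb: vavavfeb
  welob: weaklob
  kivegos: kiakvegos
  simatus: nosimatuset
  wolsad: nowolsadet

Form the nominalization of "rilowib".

rilowibob

hewintib and vavfeb both end in -b yet inflect differently (hewintibob, vavavfeb), so the final letter is not what conditions the rule; the last vowel is.
"rilowib" has last vowel 'i'. The stems whose last vowel is 'i' (kilid → kilidob, hewintib → hewintibob) add -ob.
So rilowib → rilowibob.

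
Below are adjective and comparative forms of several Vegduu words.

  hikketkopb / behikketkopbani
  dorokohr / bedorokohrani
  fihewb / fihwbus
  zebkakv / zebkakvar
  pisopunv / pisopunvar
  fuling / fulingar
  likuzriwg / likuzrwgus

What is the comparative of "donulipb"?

bedonulipbani

hikketkopb and fihewb both end in -b yet inflect differently (behikketkopbani, fihwbus), so the final letter is not what conditions the rule; the second-to-last letter is.
"donulipb" has second-to-last letter 'p'. The one such stem in the data (hikketkopb → behikketkopbani) adds be- … -ani around the stem, so the same rule applies.
So donulipb → bedonulipbani.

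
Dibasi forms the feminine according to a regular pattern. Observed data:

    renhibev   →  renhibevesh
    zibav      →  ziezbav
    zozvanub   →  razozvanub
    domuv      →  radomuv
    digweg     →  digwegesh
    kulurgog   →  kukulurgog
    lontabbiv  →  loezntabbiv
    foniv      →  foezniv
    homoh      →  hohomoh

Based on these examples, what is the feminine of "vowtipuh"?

ravowtipuh

foniv and domuv both end in -v yet inflect differently (foezniv, radomuv), so the final letter is not what conditions the rule; the last vowel is.
"vowtipuh" has last vowel 'u'. The stems whose last vowel is 'u' (zozvanub → razozvanub, domuv → radomuv) add the prefix ra-.
So vowtipuh → ravowtipuh.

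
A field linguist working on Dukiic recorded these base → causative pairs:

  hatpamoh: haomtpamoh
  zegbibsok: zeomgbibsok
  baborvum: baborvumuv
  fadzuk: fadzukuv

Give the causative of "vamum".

zegbibsok and fadzuk both end in -k yet inflect differently (zeomgbibsok, fadzukuv), so the final letter is not what conditions the rule; the last vowel is.
"vamum" has last vowel 'u'. The stems whose last vowel is 'u' (fadzuk → fadzukuv, baborvum → baborvumuv) add -uv.
The other pattern: stems whose last vowel is 'o' insert -om- after the first vowel.
So vamum → vamumuv.

vamumuv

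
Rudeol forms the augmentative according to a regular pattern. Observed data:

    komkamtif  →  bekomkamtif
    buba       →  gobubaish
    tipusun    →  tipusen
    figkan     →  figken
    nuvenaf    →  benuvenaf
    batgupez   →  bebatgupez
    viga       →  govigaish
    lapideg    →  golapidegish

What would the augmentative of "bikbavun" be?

bikbaven

batgupez and lapideg both have last vowel 'e' yet inflect differently (bebatgupez, golapidegish), so the last vowel is not what conditions the rule; the final letter is.
"bikbavun" ends in -n. The stems ending in -n (tipusun → tipusen, figkan → figken) change the last vowel to 'e'.
The other patterns: stems ending in -f or -z add the prefix be-; stems ending in -a or -g add go- … -ish around the stem.
So bikbavun → bikbaven.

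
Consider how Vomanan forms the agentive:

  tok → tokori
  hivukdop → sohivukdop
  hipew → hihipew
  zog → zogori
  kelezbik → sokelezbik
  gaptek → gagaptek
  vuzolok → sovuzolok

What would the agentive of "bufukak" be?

tok and gaptek both end in -k yet inflect differently (tokori, gagaptek), so the final letter is not what conditions the rule; the number of vowels is.
"bufukak" has 3 vowels. The stems with 3 vowels (vuzolok → sovuzolok, kelezbik → sokelezbik, hivukdop → sohivukdop) add the prefix so-.
So bufukak → sobufukak.

sobufukak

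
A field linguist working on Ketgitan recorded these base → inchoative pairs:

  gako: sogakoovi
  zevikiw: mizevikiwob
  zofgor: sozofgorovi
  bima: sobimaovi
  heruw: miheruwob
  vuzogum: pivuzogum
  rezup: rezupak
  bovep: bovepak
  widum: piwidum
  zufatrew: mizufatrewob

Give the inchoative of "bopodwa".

rezup and vuzogum both have last vowel 'u' yet inflect differently (rezupak, pivuzogum), so the last vowel is not what conditions the rule; the final letter is.
"bopodwa" ends in -a. The one such stem in the data (bima → sobimaovi) adds so- … -ovi around the stem, so the same rule applies.
The other patterns: stems ending in -p add -ak; stems ending in -m add the prefix pi-; stems ending in -w add mi- … -ob around the stem.
So bopodwa → sobopodwaovi.

sobopodwaovi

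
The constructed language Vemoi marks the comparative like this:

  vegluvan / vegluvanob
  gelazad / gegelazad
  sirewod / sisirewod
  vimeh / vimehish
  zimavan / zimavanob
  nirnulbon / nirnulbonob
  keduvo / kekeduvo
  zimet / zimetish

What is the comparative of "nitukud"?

gelazad and vegluvan both have last vowel 'a' yet inflect differently (gegelazad, vegluvanob), so the last vowel is not what conditions the rule; the final letter is.
"nitukud" ends in -d. The stems ending in -d (gelazad → gegelazad, sirewod → sisirewod) repeat the first consonant+vowel as a prefix.
So nitukud → ninitukud.

ninitukud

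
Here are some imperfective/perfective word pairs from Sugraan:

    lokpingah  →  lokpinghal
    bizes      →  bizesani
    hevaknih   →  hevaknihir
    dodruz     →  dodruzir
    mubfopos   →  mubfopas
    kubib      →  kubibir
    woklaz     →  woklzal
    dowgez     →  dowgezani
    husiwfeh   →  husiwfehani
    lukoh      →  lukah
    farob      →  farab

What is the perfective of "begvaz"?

"begvaz" has last vowel 'a'. The stems whose last vowel is 'a' (woklaz → woklzal, lokpingah → lokpinghal) delete the last vowel and add -al.
The other patterns: stems whose last vowel is 'e' add -ani; stems whose last vowel is 'o' change the last vowel to 'a'; stems whose last vowel is 'i' or 'u' add -ir.
So begvaz → begvzal.

begvzal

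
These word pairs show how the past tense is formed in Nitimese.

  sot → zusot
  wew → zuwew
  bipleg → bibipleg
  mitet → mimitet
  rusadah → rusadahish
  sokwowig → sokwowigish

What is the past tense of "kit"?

zukit

"kit" has 1 vowel. The stems with 1 vowel (sot → zusot, wew → zuwew) add the prefix zu-.
So kit → zukit.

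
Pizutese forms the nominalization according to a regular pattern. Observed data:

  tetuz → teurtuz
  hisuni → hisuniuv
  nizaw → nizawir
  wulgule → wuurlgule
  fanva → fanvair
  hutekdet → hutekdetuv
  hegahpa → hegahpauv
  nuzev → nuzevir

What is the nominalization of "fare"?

"fare" begins with f-. The one such stem in the data (fanva → fanvair) adds -ir, so the same rule applies.
So fare → fareir.

fareir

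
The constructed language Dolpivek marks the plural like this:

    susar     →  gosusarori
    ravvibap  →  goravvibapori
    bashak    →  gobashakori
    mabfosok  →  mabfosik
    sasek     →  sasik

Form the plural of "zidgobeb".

bashak and mabfosok both end in -k yet inflect differently (gobashakori, mabfosik), so the final letter is not what conditions the rule; the last vowel is.
"zidgobeb" has last vowel 'e'. The one such stem in the data (sasek → sasik) changes the last vowel to 'i' (as does mabfosok), so the same rule applies.
So zidgobeb → zidgobib.

zidgobib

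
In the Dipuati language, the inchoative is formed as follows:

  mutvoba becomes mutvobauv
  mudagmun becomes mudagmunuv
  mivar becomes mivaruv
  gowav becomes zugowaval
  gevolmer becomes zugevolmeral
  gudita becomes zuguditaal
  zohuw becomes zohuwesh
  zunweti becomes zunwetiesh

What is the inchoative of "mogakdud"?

mivar and gevolmer both end in -r yet inflect differently (mivaruv, zugevolmeral), so the final letter is not what conditions the rule; the first letter is.
"mogakdud" begins with m-. The stems beginning with m- (mutvoba → mutvobauv, mudagmun → mudagmunuv, mivar → mivaruv) add -uv.
The other patterns: stems beginning with g- add zu- … -al around the stem; stems beginning with z- add -esh.
So mogakdud → mogakduduv.

mogakduduv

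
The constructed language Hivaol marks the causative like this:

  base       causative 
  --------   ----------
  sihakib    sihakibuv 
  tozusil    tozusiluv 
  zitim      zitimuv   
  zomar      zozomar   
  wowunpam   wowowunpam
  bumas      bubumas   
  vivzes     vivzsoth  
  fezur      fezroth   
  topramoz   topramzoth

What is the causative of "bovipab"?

zitim and wowunpam both end in -m yet inflect differently (zitimuv, wowowunpam), so the final letter is not what conditions the rule; the last vowel is.
"bovipab" has last vowel 'a'. The stems whose last vowel is 'a' (zomar → zozomar, wowunpam → wowowunpam, bumas → bubumas) repeat the first consonant+vowel as a prefix.
The other patterns: stems whose last vowel is 'i' add -uv; stems whose last vowel is 'e', 'o' or 'u' delete the last vowel and add -oth.
So bovipab → bobovipab.

bobovipab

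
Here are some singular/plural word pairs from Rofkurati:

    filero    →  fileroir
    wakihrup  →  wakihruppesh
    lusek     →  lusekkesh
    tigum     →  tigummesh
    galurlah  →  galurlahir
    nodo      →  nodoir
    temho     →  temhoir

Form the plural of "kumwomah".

temho and tigum both begin with t- yet inflect differently (temhoir, tigummesh), so the first letter is not what conditions the rule; the final letter is.
"kumwomah" ends in -h. The one such stem in the data (galurlah → galurlahir) adds -ir, so the same rule applies.
The other pattern: stems ending in -k, -m or -p double the final consonant and add -esh.
So kumwomah → kumwomahir.

kumwomahir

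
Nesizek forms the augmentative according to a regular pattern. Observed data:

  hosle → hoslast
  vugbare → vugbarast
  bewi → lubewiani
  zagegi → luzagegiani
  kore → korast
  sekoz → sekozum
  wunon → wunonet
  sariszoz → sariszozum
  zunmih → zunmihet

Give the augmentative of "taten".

tatenet

"taten" ends in -n. The one such stem in the data (wunon → wunonet) adds -et, so the same rule applies.
The other patterns: stems ending in -z add -um; stems ending in -e drop the final letter and add -ast; stems ending in -i add lu- … -ani around the stem.
So taten → tatenet.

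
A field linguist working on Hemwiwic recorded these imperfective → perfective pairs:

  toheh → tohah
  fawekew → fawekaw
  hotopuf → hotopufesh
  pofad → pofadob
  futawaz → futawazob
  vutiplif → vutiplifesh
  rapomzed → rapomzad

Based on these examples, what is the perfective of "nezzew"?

pofad and rapomzed both end in -d yet inflect differently (pofadob, rapomzad), so the final letter is not what conditions the rule; the last vowel is.
"nezzew" has last vowel 'e'. The stems whose last vowel is 'e' (rapomzed → rapomzad, toheh → tohah, fawekew → fawekaw) change the last vowel to 'a'.
The other patterns: stems whose last vowel is 'a' add -ob; stems whose last vowel is 'i' or 'u' add -esh.
So nezzew → nezzaw.

nezzaw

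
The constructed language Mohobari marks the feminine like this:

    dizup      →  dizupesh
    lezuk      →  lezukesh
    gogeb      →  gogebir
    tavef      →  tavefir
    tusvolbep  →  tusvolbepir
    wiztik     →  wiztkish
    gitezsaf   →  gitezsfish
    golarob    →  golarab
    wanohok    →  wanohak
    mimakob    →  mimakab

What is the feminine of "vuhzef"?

vuhzefir

dizup and tusvolbep both end in -p yet inflect differently (dizupesh, tusvolbepir), so the final letter is not what conditions the rule; the last vowel is.
"vuhzef" has last vowel 'e'. The stems whose last vowel is 'e' (gogeb → gogebir, tavef → tavefir, tusvolbep → tusvolbepir) add -ir.
The other patterns: stems whose last vowel is 'u' add -esh; stems whose last vowel is 'a' or 'i' delete the last vowel and add -ish; stems whose last vowel is 'o' change the last vowel to 'a'.
So vuhzef → vuhzefir.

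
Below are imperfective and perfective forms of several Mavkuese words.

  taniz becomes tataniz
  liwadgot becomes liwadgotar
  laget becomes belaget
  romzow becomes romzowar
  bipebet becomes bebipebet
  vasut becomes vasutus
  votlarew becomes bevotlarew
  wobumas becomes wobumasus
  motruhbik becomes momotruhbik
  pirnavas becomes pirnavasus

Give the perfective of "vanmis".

laget and vasut both end in -t yet inflect differently (belaget, vasutus), so the final letter is not what conditions the rule; the last vowel is.
"vanmis" has last vowel 'i'. The stems whose last vowel is 'i' (taniz → tataniz, motruhbik → momotruhbik) repeat the first consonant+vowel as a prefix.
The other patterns: stems whose last vowel is 'e' add the prefix be-; stems whose last vowel is 'a' or 'u' add -us; stems whose last vowel is 'o' add -ar.
So vanmis → vavanmis.

vavanmis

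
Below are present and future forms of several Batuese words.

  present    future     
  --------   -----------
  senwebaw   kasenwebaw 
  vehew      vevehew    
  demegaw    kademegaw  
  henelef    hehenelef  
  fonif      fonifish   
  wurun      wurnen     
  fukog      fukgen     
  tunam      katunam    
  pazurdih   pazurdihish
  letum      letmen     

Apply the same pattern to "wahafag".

"wahafag" has last vowel 'a'. The stems whose last vowel is 'a' (senwebaw → kasenwebaw, demegaw → kademegaw, tunam → katunam) add the prefix ka-.
So wahafag → kawahafag.

kawahafag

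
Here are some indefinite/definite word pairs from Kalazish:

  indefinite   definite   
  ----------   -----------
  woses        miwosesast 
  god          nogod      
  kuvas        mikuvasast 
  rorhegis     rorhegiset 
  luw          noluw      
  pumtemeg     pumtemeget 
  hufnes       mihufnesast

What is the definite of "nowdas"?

minowdasast

kuvas and rorhegis both end in -s yet inflect differently (mikuvasast, rorhegiset), so the final letter is not what conditions the rule; the number of vowels is.
"nowdas" has 2 vowels. The stems with 2 vowels (kuvas → mikuvasast, woses → miwosesast, hufnes → mihufnesast) add mi- … -ast around the stem.
So nowdas → minowdasast.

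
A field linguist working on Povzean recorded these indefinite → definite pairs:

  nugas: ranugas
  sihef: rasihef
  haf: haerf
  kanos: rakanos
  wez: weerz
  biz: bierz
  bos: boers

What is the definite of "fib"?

bos and kanos both end in -s yet inflect differently (boers, rakanos), so the final letter is not what conditions the rule; the number of vowels is.
"fib" has 1 vowel. The stems with 1 vowel (biz → bierz, bos → boers, wez → weerz) insert -er- after the first vowel.
So fib → fierb.

fierb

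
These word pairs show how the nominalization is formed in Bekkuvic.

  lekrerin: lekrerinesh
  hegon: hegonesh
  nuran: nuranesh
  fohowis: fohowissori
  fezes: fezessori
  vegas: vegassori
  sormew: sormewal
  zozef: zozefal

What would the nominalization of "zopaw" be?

lekrerin and fohowis both have last vowel 'i' yet inflect differently (lekrerinesh, fohowissori), so the last vowel is not what conditions the rule; the final letter is.
"zopaw" ends in -w. The one such stem in the data (sormew → sormewal) adds -al, so the same rule applies.
So zopaw → zopawal.

zopawal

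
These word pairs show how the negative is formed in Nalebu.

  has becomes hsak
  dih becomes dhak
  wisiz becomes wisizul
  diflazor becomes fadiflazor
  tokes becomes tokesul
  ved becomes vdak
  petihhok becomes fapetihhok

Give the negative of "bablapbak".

has and tokes both end in -s yet inflect differently (hsak, tokesul), so the final letter is not what conditions the rule; the number of vowels is.
"bablapbak" has 3 vowels. The stems with 3 vowels (petihhok → fapetihhok, diflazor → fadiflazor) add the prefix fa-.
So bablapbak → fabablapbak.

fabablapbak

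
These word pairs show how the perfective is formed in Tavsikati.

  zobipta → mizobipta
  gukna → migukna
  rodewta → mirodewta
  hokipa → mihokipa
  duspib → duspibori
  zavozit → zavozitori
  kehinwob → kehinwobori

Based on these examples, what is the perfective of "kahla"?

mikahla

zobipta and zavozit both begin with z- yet inflect differently (mizobipta, zavozitori), so the first letter is not what conditions the rule; the final letter is.
"kahla" ends in -a. The stems ending in -a (zobipta → mizobipta, gukna → migukna, rodewta → mirodewta) add the prefix mi-.
The other pattern: stems ending in -b or -t add -ori.
So kahla → mikahla.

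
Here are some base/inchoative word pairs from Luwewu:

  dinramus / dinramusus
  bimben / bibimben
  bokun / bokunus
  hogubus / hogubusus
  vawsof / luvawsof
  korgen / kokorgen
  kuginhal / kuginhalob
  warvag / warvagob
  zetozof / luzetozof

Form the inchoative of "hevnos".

"hevnos" has last vowel 'o'. The stems whose last vowel is 'o' (vawsof → luvawsof, zetozof → luzetozof) add the prefix lu-.
So hevnos → luhevnos.

luhevnos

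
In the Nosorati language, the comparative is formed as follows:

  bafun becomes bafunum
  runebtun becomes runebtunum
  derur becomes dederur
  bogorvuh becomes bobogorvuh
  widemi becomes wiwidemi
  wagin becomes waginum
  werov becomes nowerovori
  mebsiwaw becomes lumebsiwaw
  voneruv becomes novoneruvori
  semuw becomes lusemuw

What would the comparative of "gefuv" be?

nogefuvori

semuw and voneruv both have last vowel 'u' yet inflect differently (lusemuw, novoneruvori), so the last vowel is not what conditions the rule; the final letter is.
"gefuv" ends in -v. The stems ending in -v (werov → nowerovori, voneruv → novoneruvori) add no- … -ori around the stem.
So gefuv → nogefuvori.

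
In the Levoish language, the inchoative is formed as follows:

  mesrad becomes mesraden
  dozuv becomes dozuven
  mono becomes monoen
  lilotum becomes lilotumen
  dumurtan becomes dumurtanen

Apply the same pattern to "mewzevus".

Every pair shown (mesrad → mesraden, dozuv → dozuven, mono → monoen, …) follows the same rule: add -en.
So mewzevus → mewzevusen.

mewzevusen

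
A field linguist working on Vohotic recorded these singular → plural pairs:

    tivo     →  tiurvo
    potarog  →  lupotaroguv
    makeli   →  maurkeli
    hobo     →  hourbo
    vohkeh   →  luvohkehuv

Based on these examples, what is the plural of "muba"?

muurba

"muba" ends in a vowel. The stems ending in a vowel (makeli → maurkeli, hobo → hourbo, tivo → tiurvo) insert -ur- after the first vowel.
The other pattern: stems ending in a consonant add lu- … -uv around the stem.
So muba → muurba.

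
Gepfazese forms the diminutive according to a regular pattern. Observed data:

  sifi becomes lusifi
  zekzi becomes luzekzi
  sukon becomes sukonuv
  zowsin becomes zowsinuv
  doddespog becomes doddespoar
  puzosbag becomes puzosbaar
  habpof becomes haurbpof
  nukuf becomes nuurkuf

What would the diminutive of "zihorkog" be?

sifi and zowsin both have last vowel 'i' yet inflect differently (lusifi, zowsinuv), so the last vowel is not what conditions the rule; the final letter is.
"zihorkog" ends in -g. The stems ending in -g (doddespog → doddespoar, puzosbag → puzosbaar) drop the final letter and add -ar.
So zihorkog → zihorkoar.

zihorkoar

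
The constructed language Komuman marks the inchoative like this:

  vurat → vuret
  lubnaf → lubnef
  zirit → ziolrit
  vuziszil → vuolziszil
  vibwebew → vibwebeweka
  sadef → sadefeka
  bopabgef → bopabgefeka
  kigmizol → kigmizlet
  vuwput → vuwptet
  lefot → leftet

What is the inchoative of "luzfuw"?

vurat and zirit both end in -t yet inflect differently (vuret, ziolrit), so the final letter is not what conditions the rule; the last vowel is.
"luzfuw" has last vowel 'u'. The one such stem in the data (vuwput → vuwptet) deletes the last vowel and adds -et (as do kigmizol, lefot), so the same rule applies.
The other patterns: stems whose last vowel is 'a' change the last vowel to 'e'; stems whose last vowel is 'i' insert -ol- after the first vowel; stems whose last vowel is 'e' add -eka.
So luzfuw → luzfwet.

luzfwet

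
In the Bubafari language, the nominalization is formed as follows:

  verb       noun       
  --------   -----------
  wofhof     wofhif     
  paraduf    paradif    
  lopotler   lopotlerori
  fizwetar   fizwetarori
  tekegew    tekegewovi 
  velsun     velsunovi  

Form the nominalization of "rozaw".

lopotler and tekegew both have last vowel 'e' yet inflect differently (lopotlerori, tekegewovi), so the last vowel is not what conditions the rule; the final letter is.
"rozaw" ends in -w. The one such stem in the data (tekegew → tekegewovi) adds -ovi, so the same rule applies.
So rozaw → rozawovi.

rozawovi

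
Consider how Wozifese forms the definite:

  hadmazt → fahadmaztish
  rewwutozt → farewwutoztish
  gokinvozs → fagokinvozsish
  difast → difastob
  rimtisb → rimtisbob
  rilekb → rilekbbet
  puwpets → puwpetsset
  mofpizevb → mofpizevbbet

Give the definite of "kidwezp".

fakidwezpish

hadmazt and difast both end in -t yet inflect differently (fahadmaztish, difastob), so the final letter is not what conditions the rule; the second-to-last letter is.
"kidwezp" has second-to-last letter 'z'. The stems whose second-to-last letter is 'z' (hadmazt → fahadmaztish, rewwutozt → farewwutoztish, gokinvozs → fagokinvozsish) add fa- … -ish around the stem.
So kidwezp → fakidwezpish.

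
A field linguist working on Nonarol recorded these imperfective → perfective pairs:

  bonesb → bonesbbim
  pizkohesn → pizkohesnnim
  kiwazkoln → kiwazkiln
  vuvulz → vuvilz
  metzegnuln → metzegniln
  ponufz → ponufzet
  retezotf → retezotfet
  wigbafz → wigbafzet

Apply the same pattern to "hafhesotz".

hafhesotzet

"hafhesotz" has second-to-last letter 't'. The one such stem in the data (retezotf → retezotfet) adds -et, so the same rule applies.
So hafhesotz → hafhesotzet.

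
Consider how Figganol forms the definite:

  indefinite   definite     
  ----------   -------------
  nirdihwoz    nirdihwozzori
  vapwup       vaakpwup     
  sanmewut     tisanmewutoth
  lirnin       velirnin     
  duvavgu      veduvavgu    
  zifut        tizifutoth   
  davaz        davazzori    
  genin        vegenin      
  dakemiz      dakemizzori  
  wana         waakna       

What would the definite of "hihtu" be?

sanmewut and duvavgu both have last vowel 'u' yet inflect differently (tisanmewutoth, veduvavgu), so the last vowel is not what conditions the rule; the final letter is.
"hihtu" ends in -u. The one such stem in the data (duvavgu → veduvavgu) adds the prefix ve-, so the same rule applies.
The other patterns: stems ending in -t add ti- … -oth around the stem; stems ending in -z double the final consonant and add -ori; stems ending in -a or -p insert -ak- after the first vowel.
So hihtu → vehihtu.

vehihtu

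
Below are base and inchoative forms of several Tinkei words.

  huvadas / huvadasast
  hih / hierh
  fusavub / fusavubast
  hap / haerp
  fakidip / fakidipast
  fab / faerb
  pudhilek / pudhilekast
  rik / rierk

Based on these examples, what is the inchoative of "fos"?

fakidip and hap both end in -p yet inflect differently (fakidipast, haerp), so the final letter is not what conditions the rule; the number of vowels is.
"fos" has 1 vowel. The stems with 1 vowel (hap → haerp, fab → faerb, rik → rierk) insert -er- after the first vowel.
The other pattern: stems with 3 vowels add -ast.
So fos → foers.

foers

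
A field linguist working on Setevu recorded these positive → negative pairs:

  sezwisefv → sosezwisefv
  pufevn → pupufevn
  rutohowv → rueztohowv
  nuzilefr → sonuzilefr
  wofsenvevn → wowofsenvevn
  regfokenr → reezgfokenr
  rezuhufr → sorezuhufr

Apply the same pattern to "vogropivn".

vovogropivn

"vogropivn" has second-to-last letter 'v'. The stems whose second-to-last letter is 'v' (wofsenvevn → wowofsenvevn, pufevn → pupufevn) repeat the first consonant+vowel as a prefix.
The other patterns: stems whose second-to-last letter is 'f' add the prefix so-; stems whose second-to-last letter is 'n' or 'w' insert -ez- after the first vowel.
So vogropivn → vovogropivn.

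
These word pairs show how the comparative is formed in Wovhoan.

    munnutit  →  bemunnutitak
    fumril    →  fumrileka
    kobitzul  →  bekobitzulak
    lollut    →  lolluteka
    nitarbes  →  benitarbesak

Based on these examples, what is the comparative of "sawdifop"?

besawdifopak

munnutit and lollut both end in -t yet inflect differently (bemunnutitak, lolluteka), so the final letter is not what conditions the rule; the number of vowels is.
"sawdifop" has 3 vowels. The stems with 3 vowels (nitarbes → benitarbesak, kobitzul → bekobitzulak, munnutit → bemunnutitak) add be- … -ak around the stem.
The other pattern: stems with 2 vowels add -eka.
So sawdifop → besawdifopak.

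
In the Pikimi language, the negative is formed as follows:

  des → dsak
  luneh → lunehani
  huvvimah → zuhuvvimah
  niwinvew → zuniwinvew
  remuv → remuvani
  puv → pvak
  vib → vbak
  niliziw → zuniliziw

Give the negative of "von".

vnak

puv and remuv both end in -v yet inflect differently (pvak, remuvani), so the final letter is not what conditions the rule; the number of vowels is.
"von" has 1 vowel. The stems with 1 vowel (vib → vbak, puv → pvak, des → dsak) delete the last vowel and add -ak.
So von → vnak.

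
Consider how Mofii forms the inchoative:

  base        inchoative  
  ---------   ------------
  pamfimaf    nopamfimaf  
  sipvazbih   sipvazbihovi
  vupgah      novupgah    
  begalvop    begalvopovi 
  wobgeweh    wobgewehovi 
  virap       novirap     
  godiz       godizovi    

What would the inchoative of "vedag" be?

virap and begalvop both end in -p yet inflect differently (novirap, begalvopovi), so the final letter is not what conditions the rule; the last vowel is.
"vedag" has last vowel 'a'. The stems whose last vowel is 'a' (virap → novirap, pamfimaf → nopamfimaf, vupgah → novupgah) add the prefix no-.
So vedag → novedag.

novedag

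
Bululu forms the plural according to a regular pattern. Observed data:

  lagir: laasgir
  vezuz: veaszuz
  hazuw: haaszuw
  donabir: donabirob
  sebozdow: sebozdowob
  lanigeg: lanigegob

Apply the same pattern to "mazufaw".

mazufawob

lagir and donabir both end in -r yet inflect differently (laasgir, donabirob), so the final letter is not what conditions the rule; the number of vowels is.
"mazufaw" has 3 vowels. The stems with 3 vowels (donabir → donabirob, sebozdow → sebozdowob, lanigeg → lanigegob) add -ob.
The other pattern: stems with 2 vowels insert -as- after the first vowel.
So mazufaw → mazufawob.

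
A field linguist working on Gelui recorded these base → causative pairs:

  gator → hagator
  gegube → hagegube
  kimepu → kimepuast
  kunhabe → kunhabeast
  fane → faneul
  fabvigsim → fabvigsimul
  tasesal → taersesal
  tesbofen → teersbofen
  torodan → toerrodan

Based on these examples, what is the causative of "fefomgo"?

fefomgoul

"fefomgo" begins with f-. The stems beginning with f- (fane → faneul, fabvigsim → fabvigsimul) add -ul.
The other patterns: stems beginning with g- add the prefix ha-; stems beginning with k- add -ast; stems beginning with t- insert -er- after the first vowel.
So fefomgo → fefomgoul.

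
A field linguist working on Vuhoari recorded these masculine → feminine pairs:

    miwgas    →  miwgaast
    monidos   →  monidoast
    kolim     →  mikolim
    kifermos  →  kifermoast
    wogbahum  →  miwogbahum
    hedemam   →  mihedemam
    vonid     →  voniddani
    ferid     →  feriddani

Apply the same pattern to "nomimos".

nomimoast

hedemam and miwgas both have last vowel 'a' yet inflect differently (mihedemam, miwgaast), so the last vowel is not what conditions the rule; the final letter is.
"nomimos" ends in -s. The stems ending in -s (kifermos → kifermoast, miwgas → miwgaast, monidos → monidoast) drop the final letter and add -ast.
So nomimos → nomimoast.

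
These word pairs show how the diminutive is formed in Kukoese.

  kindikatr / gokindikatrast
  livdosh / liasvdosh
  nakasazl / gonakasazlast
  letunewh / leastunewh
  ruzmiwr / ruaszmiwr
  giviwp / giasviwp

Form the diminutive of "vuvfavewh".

"vuvfavewh" has second-to-last letter 'w'. The stems whose second-to-last letter is 'w' (letunewh → leastunewh, giviwp → giasviwp, ruzmiwr → ruaszmiwr) insert -as- after the first vowel.
The other pattern: stems whose second-to-last letter is 't' or 'z' add go- … -ast around the stem.
So vuvfavewh → vuasvfavewh.

vuasvfavewh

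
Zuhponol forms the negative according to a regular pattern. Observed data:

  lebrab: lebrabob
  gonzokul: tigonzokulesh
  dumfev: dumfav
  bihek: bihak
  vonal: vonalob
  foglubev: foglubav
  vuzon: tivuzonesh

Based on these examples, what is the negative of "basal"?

vonal and gonzokul both end in -l yet inflect differently (vonalob, tigonzokulesh), so the final letter is not what conditions the rule; the last vowel is.
"basal" has last vowel 'a'. The stems whose last vowel is 'a' (vonal → vonalob, lebrab → lebrabob) add -ob.
So basal → basalob.

basalob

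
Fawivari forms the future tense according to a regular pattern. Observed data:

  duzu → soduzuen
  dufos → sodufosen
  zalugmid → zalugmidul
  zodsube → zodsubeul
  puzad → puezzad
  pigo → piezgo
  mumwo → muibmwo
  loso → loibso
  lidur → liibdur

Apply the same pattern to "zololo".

zalugmid and puzad both end in -d yet inflect differently (zalugmidul, puezzad), so the final letter is not what conditions the rule; the first letter is.
"zololo" begins with z-. The stems beginning with z- (zalugmid → zalugmidul, zodsube → zodsubeul) add -ul.
The other patterns: stems beginning with d- add so- … -en around the stem; stems beginning with p- insert -ez- after the first vowel; stems beginning with l- or m- insert -ib- after the first vowel.
So zololo → zololoul.

zololoul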